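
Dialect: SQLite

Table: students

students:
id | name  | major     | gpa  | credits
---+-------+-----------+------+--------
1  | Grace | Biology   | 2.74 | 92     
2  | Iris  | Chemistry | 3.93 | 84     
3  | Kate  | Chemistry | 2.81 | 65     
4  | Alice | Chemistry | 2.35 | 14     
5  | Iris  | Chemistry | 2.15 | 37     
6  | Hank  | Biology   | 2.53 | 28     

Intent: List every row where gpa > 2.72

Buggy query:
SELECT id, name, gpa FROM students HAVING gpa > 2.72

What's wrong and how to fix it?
Bug: This is a non-aggregate query (no GROUP BY, no aggregates), so in SQLite the HAVING clause is invalid here; a row-level condition belongs in WHERE

Fix: Replace HAVING with WHERE since the condition applies to individual rows

Corrected query:
SELECT id, name, gpa FROM students WHERE gpa > 2.72

Result:
id | name  | gpa 
---+-------+-----
1  | Grace | 2.74
2  | Iris  | 3.93
3  | Kate  | 2.81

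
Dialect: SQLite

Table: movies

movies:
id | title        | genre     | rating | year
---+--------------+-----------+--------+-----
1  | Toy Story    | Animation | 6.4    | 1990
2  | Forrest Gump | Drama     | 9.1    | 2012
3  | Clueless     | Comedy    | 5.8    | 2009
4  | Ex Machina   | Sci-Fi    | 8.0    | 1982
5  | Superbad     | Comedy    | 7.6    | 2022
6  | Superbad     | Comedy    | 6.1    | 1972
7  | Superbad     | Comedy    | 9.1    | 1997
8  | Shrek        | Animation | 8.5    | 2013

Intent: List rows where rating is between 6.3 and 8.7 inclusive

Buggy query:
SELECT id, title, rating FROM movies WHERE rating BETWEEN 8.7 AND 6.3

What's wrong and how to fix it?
Bug: The bounds are reversed; BETWEEN a AND b requires a <= b to match anything

Fix: Swap the bounds so the smaller value comes first

Corrected query:
SELECT id, title, rating FROM movies WHERE rating BETWEEN 6.3 AND 8.7

Result:
id | title      | rating
---+------------+-------
1  | Toy Story  | 6.4   
4  | Ex Machina | 8     
5  | Superbad   | 7.6   
8  | Shrek      | 8.5   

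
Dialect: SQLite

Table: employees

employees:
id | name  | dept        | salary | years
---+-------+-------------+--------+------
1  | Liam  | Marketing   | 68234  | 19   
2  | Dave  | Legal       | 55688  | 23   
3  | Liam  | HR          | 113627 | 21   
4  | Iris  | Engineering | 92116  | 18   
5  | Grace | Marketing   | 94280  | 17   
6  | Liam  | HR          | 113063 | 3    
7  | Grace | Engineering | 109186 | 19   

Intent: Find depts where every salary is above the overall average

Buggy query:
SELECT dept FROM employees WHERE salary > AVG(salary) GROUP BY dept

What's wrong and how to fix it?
Bug: AVG() is an aggregate; it can't sit directly in WHERE

Fix: Compute the overall average in a scalar subquery and compare each group's MIN against it in HAVING

Corrected query:
SELECT dept FROM employees GROUP BY dept HAVING MIN(salary) > (SELECT AVG(salary) FROM employees)

Result:
dept
----
HR  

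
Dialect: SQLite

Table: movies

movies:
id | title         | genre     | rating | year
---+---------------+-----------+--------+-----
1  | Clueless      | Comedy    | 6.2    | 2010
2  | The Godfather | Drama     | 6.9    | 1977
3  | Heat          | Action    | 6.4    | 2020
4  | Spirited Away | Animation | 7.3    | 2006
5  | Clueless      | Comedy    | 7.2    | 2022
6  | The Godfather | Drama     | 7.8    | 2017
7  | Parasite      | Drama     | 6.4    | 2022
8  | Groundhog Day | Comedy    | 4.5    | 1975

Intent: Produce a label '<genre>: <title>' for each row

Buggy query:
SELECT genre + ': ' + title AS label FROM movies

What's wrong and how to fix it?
Bug: '+' is numeric addition; on text columns SQLite converts them to 0 instead of concatenating

Fix: Use the || operator for string concatenation

Corrected query:
SELECT genre || ': ' || title AS label FROM movies

Result:
label                   
------------------------
Comedy: Clueless        
Drama: The Godfather    
Action: Heat            
Animation: Spirited Away
Comedy: Clueless        
Drama: The Godfather    
Drama: Parasite         
Comedy: Groundhog Day   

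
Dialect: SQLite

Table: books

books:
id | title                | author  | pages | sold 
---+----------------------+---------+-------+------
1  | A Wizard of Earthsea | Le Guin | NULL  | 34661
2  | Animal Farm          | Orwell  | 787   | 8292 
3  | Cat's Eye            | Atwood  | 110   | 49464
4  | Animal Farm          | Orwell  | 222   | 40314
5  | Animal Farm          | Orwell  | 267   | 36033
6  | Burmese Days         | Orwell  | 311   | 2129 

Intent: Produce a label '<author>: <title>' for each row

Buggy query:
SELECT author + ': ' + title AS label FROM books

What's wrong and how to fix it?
Bug: '+' is numeric addition; on text columns SQLite converts them to 0 instead of concatenating

Fix: Use the || operator for string concatenation

Corrected query:
SELECT author || ': ' || title AS label FROM books

Result:
label                        
-----------------------------
Le Guin: A Wizard of Earthsea
Orwell: Animal Farm          
Atwood: Cat's Eye            
Orwell: Animal Farm          
Orwell: Animal Farm          
Orwell: Burmese Days         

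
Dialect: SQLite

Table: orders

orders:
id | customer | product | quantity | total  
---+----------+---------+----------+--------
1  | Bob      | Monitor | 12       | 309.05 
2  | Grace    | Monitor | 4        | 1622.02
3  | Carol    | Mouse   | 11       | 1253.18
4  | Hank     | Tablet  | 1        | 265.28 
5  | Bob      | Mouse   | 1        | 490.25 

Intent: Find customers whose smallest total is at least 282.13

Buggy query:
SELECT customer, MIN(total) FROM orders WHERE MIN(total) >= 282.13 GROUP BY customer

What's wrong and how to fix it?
Bug: MIN() in WHERE is a misuse of aggregate

Fix: Use HAVING for the per-group MIN condition

Corrected query:
SELECT customer, MIN(total) FROM orders GROUP BY customer HAVING MIN(total) >= 282.13

Result:
customer | MIN(total)
---------+-----------
Bob      | 309.05    
Carol    | 1253.18   
Grace    | 1622.02   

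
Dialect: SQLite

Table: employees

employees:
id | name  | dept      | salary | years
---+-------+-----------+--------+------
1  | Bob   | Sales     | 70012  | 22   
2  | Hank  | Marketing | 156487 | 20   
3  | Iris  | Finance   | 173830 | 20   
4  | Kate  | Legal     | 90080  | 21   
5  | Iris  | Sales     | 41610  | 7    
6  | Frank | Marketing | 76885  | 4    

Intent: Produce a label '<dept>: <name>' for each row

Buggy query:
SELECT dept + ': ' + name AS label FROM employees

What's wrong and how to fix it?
Bug: '+' is numeric addition; on text columns SQLite converts them to 0 instead of concatenating

Fix: Replace + with || to concatenate text

Corrected query:
SELECT dept || ': ' || name AS label FROM employees

Result:
label           
----------------
Sales: Bob      
Marketing: Hank 
Finance: Iris   
Legal: Kate     
Sales: Iris     
Marketing: Frank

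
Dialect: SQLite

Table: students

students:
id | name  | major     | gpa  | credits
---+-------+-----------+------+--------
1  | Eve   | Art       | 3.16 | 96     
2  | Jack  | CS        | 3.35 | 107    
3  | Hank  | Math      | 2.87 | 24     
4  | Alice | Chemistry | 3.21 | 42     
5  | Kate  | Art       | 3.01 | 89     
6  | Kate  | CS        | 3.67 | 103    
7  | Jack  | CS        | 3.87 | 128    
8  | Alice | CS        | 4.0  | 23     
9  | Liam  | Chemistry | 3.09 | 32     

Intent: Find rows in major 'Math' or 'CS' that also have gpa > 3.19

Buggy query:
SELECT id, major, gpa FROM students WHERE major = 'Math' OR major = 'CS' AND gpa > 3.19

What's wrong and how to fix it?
Bug: AND binds tighter than OR, so this parses as major = 'Math' OR (major = 'CS' AND gpa > 3.19)

Fix: Group the OR with parentheses (or use IN), then AND the threshold

Corrected query:
SELECT id, major, gpa FROM students WHERE (major = 'Math' OR major = 'CS') AND gpa > 3.19

Result:
id | major | gpa 
---+-------+-----
2  | CS    | 3.35
6  | CS    | 3.67
7  | CS    | 3.87
8  | CS    | 4   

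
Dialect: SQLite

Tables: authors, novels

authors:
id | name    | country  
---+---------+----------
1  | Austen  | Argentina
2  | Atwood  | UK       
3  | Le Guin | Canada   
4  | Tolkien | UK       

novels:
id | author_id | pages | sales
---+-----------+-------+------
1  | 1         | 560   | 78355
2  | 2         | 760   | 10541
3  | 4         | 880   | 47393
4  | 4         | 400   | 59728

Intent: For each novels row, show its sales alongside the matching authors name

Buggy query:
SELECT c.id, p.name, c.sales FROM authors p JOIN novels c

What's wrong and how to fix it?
Bug: JOIN with no ON clause produces a cartesian product; every novels row pairs with every authors row

Fix: Add ON c.author_id = p.id to the JOIN

Corrected query:
SELECT c.id, p.name, c.sales FROM authors p JOIN novels c ON c.author_id = p.id

Result:
id | name    | sales
---+---------+------
1  | Austen  | 78355
2  | Atwood  | 10541
3  | Tolkien | 47393
4  | Tolkien | 59728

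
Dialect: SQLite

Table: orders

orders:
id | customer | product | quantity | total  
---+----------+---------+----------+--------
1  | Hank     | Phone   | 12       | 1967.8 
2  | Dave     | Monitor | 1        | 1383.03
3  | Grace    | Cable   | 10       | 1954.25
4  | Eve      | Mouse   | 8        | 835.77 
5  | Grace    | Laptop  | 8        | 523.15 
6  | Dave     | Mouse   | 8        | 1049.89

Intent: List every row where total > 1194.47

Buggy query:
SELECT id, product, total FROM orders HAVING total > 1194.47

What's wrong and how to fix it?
Bug: HAVING filters the output of aggregation, but this query has no GROUP BY and no aggregate functions, so SQLite rejects it (HAVING clause on a non-aggregate query); the condition here is per row

Fix: Use WHERE for row-level filtering

Corrected query:
SELECT id, product, total FROM orders WHERE total > 1194.47

Result:
id | product | total  
---+---------+--------
1  | Phone   | 1967.8 
2  | Monitor | 1383.03
3  | Cable   | 1954.25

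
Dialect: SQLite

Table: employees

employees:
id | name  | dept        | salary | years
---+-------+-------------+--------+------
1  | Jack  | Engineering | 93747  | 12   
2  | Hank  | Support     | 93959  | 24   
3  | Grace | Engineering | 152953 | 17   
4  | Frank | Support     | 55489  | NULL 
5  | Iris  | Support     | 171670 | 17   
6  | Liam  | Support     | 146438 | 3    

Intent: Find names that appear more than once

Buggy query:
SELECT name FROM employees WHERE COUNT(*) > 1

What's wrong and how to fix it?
Bug: WHERE can't reference COUNT(*); aggregates are computed after WHERE

Fix: Group first, then use HAVING for the count condition

Corrected query:
SELECT name FROM employees GROUP BY name HAVING COUNT(*) > 1

Result:
(no rows)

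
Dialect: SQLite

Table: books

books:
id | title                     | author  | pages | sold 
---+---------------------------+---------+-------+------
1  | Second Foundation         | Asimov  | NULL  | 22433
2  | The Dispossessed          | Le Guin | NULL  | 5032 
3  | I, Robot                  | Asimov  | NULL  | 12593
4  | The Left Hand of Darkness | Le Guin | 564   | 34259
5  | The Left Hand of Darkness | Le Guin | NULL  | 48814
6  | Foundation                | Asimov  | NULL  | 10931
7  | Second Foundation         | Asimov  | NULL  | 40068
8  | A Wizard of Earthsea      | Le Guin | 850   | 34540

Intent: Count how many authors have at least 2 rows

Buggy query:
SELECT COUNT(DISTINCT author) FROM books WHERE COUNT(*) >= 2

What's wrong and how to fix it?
Bug: WHERE filters individual rows, not groups, so a group-level COUNT is invalid there

Fix: Group first with HAVING COUNT(*) >= 2, then COUNT the resulting groups

Corrected query:
SELECT COUNT(*) FROM (SELECT author FROM books GROUP BY author HAVING COUNT(*) >= 2)

Result:
COUNT(*)
--------
2       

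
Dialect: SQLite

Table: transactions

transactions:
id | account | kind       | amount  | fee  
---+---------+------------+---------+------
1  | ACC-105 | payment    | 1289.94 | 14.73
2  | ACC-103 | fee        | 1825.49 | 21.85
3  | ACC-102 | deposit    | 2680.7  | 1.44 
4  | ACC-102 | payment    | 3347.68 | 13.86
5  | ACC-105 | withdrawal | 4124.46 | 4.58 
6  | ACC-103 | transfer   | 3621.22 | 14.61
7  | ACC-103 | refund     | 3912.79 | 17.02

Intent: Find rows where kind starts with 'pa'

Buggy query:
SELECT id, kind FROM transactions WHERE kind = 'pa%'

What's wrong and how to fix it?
Bug: Wildcards only work with LIKE; '=' treats '%' as a literal character

Fix: Replace '=' with LIKE so 'pa%' is treated as a pattern

Corrected query:
SELECT id, kind FROM transactions WHERE kind LIKE 'pa%'

Result:
id | kind   
---+--------
1  | payment
4  | payment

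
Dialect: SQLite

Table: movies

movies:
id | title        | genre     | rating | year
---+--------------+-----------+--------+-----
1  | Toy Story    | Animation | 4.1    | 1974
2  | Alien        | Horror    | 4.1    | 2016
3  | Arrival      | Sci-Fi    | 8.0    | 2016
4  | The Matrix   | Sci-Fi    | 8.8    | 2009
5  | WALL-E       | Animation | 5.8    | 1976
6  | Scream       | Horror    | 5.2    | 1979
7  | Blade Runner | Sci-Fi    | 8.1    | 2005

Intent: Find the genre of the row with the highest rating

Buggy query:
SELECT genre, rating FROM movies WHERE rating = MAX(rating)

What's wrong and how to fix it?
Bug: WHERE is evaluated per row; an aggregate over the whole table isn't defined there

Fix: Use a subquery: WHERE rating = (SELECT MAX(rating) FROM movies)

Corrected query:
SELECT genre, rating FROM movies WHERE rating = (SELECT MAX(rating) FROM movies)

Result:
genre  | rating
-------+-------
Sci-Fi | 8.8   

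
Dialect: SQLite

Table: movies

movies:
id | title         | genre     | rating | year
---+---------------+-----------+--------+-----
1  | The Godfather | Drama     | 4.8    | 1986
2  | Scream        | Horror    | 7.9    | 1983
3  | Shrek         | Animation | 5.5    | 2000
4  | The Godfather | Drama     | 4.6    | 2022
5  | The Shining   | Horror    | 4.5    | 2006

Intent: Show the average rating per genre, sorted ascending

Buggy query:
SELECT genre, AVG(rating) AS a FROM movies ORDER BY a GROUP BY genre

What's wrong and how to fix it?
Bug: GROUP BY must precede ORDER BY

Fix: Move ORDER BY to the end, after GROUP BY

Corrected query:
SELECT genre, AVG(rating) AS a FROM movies GROUP BY genre ORDER BY a

Result:
genre     | a  
----------+----
Drama     | 4.7
Animation | 5.5
Horror    | 6.2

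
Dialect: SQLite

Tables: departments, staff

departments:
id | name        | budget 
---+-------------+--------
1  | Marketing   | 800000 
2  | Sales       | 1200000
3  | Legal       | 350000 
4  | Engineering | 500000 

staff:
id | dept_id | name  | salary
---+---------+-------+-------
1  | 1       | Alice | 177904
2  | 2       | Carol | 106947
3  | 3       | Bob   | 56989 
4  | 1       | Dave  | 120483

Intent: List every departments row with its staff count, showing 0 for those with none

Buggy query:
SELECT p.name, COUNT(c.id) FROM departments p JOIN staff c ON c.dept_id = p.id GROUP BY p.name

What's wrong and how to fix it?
Bug: INNER JOIN drops departments rows that have no matching staff rows

Fix: Switch to LEFT JOIN to retain unmatched parent rows

Corrected query:
SELECT p.name, COUNT(c.id) FROM departments p LEFT JOIN staff c ON c.dept_id = p.id GROUP BY p.name

Result:
name        | COUNT(c.id)
------------+------------
Engineering | 0          
Legal       | 1          
Marketing   | 2          
Sales       | 1          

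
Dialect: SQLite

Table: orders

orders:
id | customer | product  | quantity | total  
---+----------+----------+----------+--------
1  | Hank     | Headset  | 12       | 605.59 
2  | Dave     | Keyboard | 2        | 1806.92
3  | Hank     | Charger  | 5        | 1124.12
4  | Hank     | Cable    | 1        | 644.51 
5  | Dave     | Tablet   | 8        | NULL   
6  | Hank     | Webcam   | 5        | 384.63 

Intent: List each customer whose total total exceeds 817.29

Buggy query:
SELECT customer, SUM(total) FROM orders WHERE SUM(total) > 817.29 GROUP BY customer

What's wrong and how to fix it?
Bug: Aggregate functions cannot appear in a WHERE clause

Fix: Move the aggregate condition to a HAVING clause

Corrected query:
SELECT customer, SUM(total) FROM orders GROUP BY customer HAVING SUM(total) > 817.29

Result:
customer | SUM(total)
---------+-----------
Dave     | 1806.92   
Hank     | 2758.85   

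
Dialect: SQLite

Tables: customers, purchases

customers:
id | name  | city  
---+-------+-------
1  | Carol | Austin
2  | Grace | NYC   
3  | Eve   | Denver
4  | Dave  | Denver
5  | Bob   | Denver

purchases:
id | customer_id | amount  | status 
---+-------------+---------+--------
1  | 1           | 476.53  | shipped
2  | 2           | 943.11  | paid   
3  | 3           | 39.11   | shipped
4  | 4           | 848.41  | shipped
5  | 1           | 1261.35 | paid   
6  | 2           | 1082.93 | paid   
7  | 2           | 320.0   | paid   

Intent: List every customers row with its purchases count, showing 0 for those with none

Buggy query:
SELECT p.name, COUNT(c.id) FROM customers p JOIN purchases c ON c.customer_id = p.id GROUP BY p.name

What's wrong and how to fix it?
Bug: An inner join excludes parents with zero children

Fix: Use LEFT JOIN so parents without children still appear (COUNT(c.id) gives 0)

Corrected query:
SELECT p.name, COUNT(c.id) FROM customers p LEFT JOIN purchases c ON c.customer_id = p.id GROUP BY p.name

Result:
name  | COUNT(c.id)
------+------------
Bob   | 0          
Carol | 2          
Dave  | 1          
Eve   | 1          
Grace | 3          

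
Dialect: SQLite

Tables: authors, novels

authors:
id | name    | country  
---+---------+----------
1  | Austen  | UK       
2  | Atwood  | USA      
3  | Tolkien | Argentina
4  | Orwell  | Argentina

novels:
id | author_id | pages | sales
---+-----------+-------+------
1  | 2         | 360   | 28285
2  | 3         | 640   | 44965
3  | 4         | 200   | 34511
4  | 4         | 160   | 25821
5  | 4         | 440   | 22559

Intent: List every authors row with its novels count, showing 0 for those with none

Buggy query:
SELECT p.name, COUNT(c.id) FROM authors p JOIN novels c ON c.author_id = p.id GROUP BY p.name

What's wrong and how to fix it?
Bug: INNER JOIN drops authors rows that have no matching novels rows

Fix: Use LEFT JOIN so parents without children still appear (COUNT(c.id) gives 0)

Corrected query:
SELECT p.name, COUNT(c.id) FROM authors p LEFT JOIN novels c ON c.author_id = p.id GROUP BY p.name

Result:
name    | COUNT(c.id)
--------+------------
Atwood  | 1          
Austen  | 0          
Orwell  | 3          
Tolkien | 1          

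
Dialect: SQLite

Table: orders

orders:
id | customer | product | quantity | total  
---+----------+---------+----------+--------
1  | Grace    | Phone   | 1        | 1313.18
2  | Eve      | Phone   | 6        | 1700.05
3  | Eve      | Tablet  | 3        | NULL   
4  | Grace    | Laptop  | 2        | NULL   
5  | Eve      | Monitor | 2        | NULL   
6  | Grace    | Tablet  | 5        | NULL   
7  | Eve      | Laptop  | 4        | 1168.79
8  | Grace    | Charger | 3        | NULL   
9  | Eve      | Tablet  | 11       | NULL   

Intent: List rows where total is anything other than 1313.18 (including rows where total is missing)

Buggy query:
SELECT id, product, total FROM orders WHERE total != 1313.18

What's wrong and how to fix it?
Bug: Inequality against NULL is unknown, not true; rows with NULL are dropped

Fix: Handle NULL separately with IS NULL alongside the inequality

Corrected query:
SELECT id, product, total FROM orders WHERE total != 1313.18 OR total IS NULL

Result:
id | product | total  
---+---------+--------
2  | Phone   | 1700.05
3  | Tablet  | NULL   
4  | Laptop  | NULL   
5  | Monitor | NULL   
6  | Tablet  | NULL   
7  | Laptop  | 1168.79
8  | Charger | NULL   
9  | Tablet  | NULL   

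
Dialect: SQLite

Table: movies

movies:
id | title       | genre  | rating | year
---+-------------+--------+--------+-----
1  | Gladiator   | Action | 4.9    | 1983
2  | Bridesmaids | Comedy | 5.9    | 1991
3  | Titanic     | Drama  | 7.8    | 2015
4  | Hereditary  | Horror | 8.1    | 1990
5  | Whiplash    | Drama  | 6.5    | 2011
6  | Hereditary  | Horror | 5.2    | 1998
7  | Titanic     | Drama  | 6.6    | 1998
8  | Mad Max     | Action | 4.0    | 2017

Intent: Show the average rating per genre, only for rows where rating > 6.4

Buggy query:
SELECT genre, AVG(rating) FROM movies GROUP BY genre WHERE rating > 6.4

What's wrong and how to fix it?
Bug: WHERE cannot follow GROUP BY

Fix: Place WHERE between FROM and GROUP BY

Corrected query:
SELECT genre, AVG(rating) FROM movies WHERE rating > 6.4 GROUP BY genre

Result:
genre  | AVG(rating)
-------+------------
Drama  | 6.966667   
Horror | 8.1        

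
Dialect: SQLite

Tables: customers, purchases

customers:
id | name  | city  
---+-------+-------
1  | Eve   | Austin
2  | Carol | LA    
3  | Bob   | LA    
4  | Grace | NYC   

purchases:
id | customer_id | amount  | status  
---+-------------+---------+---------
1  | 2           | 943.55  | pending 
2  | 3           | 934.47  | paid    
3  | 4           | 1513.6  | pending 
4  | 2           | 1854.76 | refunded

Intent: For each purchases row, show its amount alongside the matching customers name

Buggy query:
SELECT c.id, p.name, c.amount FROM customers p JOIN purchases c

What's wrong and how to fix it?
Bug: Missing join condition: each purchases row is matched to all customers rows instead of just its own

Fix: Add ON c.customer_id = p.id to the JOIN

Corrected query:
SELECT c.id, p.name, c.amount FROM customers p JOIN purchases c ON c.customer_id = p.id

Result:
id | name  | amount 
---+-------+--------
1  | Carol | 943.55 
2  | Bob   | 934.47 
3  | Grace | 1513.6 
4  | Carol | 1854.76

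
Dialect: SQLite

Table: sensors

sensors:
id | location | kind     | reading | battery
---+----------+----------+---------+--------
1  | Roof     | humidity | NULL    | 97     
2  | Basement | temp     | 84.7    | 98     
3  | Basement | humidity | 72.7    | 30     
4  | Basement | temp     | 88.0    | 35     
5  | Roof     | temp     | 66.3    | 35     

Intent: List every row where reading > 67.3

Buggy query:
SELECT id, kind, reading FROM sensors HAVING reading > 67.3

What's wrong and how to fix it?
Bug: HAVING filters the output of aggregation, but this query has no GROUP BY and no aggregate functions, so SQLite rejects it (HAVING clause on a non-aggregate query); the condition here is per row

Fix: Replace HAVING with WHERE since the condition applies to individual rows

Corrected query:
SELECT id, kind, reading FROM sensors WHERE reading > 67.3

Result:
id | kind     | reading
---+----------+--------
2  | temp     | 84.7   
3  | humidity | 72.7   
4  | temp     | 88     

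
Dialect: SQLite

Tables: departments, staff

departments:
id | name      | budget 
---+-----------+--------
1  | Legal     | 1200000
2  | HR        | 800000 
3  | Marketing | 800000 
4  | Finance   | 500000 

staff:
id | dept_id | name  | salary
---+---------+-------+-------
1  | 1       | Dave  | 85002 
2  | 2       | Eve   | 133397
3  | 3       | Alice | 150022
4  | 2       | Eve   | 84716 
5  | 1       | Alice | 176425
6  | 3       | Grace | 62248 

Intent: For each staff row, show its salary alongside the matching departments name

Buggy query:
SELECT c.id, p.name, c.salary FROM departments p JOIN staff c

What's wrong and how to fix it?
Bug: Missing join condition: each staff row is matched to all departments rows instead of just its own

Fix: Specify the join condition linking the foreign key to the parent id

Corrected query:
SELECT c.id, p.name, c.salary FROM departments p JOIN staff c ON c.dept_id = p.id

Result:
id | name      | salary
---+-----------+-------
1  | Legal     | 85002 
2  | HR        | 133397
3  | Marketing | 150022
4  | HR        | 84716 
5  | Legal     | 176425
6  | Marketing | 62248 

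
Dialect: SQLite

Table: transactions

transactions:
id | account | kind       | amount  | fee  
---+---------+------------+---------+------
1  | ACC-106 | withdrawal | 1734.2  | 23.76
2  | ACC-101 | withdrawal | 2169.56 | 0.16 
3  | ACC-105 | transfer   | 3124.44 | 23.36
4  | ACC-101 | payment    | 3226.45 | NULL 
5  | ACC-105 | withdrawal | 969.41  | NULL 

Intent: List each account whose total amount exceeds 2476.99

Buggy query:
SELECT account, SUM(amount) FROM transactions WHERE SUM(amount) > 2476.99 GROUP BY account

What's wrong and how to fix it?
Bug: SUM(amount) is an aggregate, but WHERE filters rows before aggregation

Fix: Use HAVING (which filters groups after aggregation) instead of WHERE

Corrected query:
SELECT account, SUM(amount) FROM transactions GROUP BY account HAVING SUM(amount) > 2476.99

Result:
account | SUM(amount)
--------+------------
ACC-101 | 5396.01    
ACC-105 | 4093.85    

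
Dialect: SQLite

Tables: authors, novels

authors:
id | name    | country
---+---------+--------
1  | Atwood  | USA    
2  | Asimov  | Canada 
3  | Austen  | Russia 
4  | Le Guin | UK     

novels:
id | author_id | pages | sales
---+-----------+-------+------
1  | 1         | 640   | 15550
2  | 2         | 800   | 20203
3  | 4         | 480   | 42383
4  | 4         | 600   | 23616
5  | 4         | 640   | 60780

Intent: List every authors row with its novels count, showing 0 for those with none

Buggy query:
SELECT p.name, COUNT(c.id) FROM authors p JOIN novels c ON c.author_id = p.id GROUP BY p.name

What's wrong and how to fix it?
Bug: An inner join excludes parents with zero children

Fix: Use LEFT JOIN so parents without children still appear (COUNT(c.id) gives 0)

Corrected query:
SELECT p.name, COUNT(c.id) FROM authors p LEFT JOIN novels c ON c.author_id = p.id GROUP BY p.name

Result:
name    | COUNT(c.id)
--------+------------
Asimov  | 1          
Atwood  | 1          
Austen  | 0          
Le Guin | 3          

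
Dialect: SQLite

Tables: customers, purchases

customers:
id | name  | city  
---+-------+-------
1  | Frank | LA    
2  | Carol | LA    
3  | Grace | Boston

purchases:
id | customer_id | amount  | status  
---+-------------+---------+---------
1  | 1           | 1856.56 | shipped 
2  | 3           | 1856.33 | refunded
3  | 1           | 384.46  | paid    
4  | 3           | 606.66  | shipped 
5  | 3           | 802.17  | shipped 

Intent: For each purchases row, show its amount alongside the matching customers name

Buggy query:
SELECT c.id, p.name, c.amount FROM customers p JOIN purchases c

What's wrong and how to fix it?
Bug: Missing join condition: each purchases row is matched to all customers rows instead of just its own

Fix: Specify the join condition linking the foreign key to the parent id

Corrected query:
SELECT c.id, p.name, c.amount FROM customers p JOIN purchases c ON c.customer_id = p.id

Result:
id | name  | amount 
---+-------+--------
1  | Frank | 1856.56
2  | Grace | 1856.33
3  | Frank | 384.46 
4  | Grace | 606.66 
5  | Grace | 802.17 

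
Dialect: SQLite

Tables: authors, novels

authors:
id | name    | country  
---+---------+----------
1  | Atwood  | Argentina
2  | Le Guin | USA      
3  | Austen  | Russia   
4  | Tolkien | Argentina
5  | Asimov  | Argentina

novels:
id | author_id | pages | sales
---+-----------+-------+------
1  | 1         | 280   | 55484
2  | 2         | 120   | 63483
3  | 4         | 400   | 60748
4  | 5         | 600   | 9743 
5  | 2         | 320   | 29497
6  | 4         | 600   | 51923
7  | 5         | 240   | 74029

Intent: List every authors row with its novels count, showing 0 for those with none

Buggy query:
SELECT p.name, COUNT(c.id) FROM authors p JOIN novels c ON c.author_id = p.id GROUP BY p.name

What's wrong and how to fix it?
Bug: INNER JOIN drops authors rows that have no matching novels rows

Fix: Switch to LEFT JOIN to retain unmatched parent rows

Corrected query:
SELECT p.name, COUNT(c.id) FROM authors p LEFT JOIN novels c ON c.author_id = p.id GROUP BY p.name

Result:
name    | COUNT(c.id)
--------+------------
Asimov  | 2          
Atwood  | 1          
Austen  | 0          
Le Guin | 2          
Tolkien | 2          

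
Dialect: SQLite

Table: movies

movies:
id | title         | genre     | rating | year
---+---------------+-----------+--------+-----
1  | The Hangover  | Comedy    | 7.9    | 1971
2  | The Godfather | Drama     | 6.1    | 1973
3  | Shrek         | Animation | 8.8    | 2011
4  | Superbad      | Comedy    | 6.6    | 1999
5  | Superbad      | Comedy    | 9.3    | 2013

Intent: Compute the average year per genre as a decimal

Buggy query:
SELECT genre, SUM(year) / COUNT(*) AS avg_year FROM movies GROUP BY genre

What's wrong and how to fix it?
Bug: SUM(year) and COUNT(*) are both integers; the division truncates the fractional part

Fix: Cast one side to REAL so the division keeps the fractional part

Corrected query:
SELECT genre, SUM(year) * 1.0 / COUNT(*) AS avg_year FROM movies GROUP BY genre

Result:
genre     | avg_year   
----------+------------
Animation | 2011       
Comedy    | 1994.333333
Drama     | 1973       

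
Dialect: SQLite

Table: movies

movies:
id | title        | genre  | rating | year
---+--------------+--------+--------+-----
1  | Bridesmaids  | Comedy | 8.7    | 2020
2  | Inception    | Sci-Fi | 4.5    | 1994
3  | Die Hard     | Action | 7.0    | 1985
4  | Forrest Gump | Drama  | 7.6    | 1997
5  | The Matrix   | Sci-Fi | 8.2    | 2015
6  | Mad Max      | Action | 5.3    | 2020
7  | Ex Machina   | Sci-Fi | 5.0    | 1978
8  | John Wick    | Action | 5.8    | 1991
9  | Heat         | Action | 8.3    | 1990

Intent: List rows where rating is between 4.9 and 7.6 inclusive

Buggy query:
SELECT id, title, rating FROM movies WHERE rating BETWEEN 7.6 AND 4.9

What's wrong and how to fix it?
Bug: BETWEEN expects the lower bound first; with 7.6 AND 4.9 the range is empty

Fix: Write BETWEEN 4.9 AND 7.6

Corrected query:
SELECT id, title, rating FROM movies WHERE rating BETWEEN 4.9 AND 7.6

Result:
id | title        | rating
---+--------------+-------
3  | Die Hard     | 7     
4  | Forrest Gump | 7.6   
6  | Mad Max      | 5.3   
7  | Ex Machina   | 5     
8  | John Wick    | 5.8   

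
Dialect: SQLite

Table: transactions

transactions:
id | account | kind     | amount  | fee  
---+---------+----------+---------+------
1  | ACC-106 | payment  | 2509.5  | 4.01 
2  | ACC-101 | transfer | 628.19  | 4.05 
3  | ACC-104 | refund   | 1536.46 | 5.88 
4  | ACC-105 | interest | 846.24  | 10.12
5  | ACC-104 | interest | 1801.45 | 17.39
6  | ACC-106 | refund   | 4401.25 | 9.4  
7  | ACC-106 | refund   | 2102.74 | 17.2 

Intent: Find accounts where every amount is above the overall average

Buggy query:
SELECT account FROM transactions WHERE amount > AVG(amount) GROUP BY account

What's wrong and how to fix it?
Bug: AVG() is an aggregate; it can't sit directly in WHERE

Fix: Use a subquery for AVG and a HAVING MIN(...) filter so the condition holds for every row in the group

Corrected query:
SELECT account FROM transactions GROUP BY account HAVING MIN(amount) > (SELECT AVG(amount) FROM transactions)

Result:
account
-------
ACC-106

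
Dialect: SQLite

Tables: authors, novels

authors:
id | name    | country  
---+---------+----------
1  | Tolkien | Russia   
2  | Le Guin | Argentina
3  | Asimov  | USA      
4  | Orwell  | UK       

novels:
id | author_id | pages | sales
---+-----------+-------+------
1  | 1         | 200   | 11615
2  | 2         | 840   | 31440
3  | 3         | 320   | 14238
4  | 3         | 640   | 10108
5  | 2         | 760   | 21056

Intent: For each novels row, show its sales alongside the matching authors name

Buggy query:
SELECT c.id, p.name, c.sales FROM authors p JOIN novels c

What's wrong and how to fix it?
Bug: JOIN with no ON clause produces a cartesian product; every novels row pairs with every authors row

Fix: Add ON c.author_id = p.id to the JOIN

Corrected query:
SELECT c.id, p.name, c.sales FROM authors p JOIN novels c ON c.author_id = p.id

Result:
id | name    | sales
---+---------+------
1  | Tolkien | 11615
2  | Le Guin | 31440
3  | Asimov  | 14238
4  | Asimov  | 10108
5  | Le Guin | 21056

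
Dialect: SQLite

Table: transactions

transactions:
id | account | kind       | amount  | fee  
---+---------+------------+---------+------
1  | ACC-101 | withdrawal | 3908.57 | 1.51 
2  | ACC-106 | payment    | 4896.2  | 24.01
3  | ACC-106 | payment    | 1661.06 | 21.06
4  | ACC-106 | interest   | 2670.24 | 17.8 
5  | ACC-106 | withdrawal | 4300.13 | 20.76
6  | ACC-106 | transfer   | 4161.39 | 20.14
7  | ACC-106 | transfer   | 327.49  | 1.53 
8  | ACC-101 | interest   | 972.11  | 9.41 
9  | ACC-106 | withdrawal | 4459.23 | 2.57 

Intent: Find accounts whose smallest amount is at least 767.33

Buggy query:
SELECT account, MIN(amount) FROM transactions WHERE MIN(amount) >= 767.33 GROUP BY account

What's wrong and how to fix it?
Bug: MIN() in WHERE is a misuse of aggregate

Fix: Use HAVING for the per-group MIN condition

Corrected query:
SELECT account, MIN(amount) FROM transactions GROUP BY account HAVING MIN(amount) >= 767.33

Result:
account | MIN(amount)
--------+------------
ACC-101 | 972.11     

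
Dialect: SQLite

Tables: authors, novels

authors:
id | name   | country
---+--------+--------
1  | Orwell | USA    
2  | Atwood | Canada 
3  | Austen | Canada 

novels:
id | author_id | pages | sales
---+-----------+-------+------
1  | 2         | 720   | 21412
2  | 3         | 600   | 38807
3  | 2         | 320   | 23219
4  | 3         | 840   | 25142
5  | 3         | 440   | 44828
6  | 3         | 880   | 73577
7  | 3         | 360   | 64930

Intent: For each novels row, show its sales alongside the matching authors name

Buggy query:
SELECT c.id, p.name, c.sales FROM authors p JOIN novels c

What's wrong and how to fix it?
Bug: Missing join condition: each novels row is matched to all authors rows instead of just its own

Fix: Add ON c.author_id = p.id to the JOIN

Corrected query:
SELECT c.id, p.name, c.sales FROM authors p JOIN novels c ON c.author_id = p.id

Result:
id | name   | sales
---+--------+------
1  | Atwood | 21412
2  | Austen | 38807
3  | Atwood | 23219
4  | Austen | 25142
5  | Austen | 44828
6  | Austen | 73577
7  | Austen | 64930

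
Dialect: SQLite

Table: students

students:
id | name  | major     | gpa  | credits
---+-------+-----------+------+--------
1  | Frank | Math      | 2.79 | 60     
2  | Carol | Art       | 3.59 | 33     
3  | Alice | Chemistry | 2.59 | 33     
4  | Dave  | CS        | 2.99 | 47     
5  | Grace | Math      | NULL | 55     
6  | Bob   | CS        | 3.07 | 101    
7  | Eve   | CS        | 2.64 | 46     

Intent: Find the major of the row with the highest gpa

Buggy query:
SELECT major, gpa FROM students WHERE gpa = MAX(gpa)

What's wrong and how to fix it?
Bug: WHERE is evaluated per row; an aggregate over the whole table isn't defined there

Fix: Use a subquery: WHERE gpa = (SELECT MAX(gpa) FROM students)

Corrected query:
SELECT major, gpa FROM students WHERE gpa = (SELECT MAX(gpa) FROM students)

Result:
major | gpa 
------+-----
Art   | 3.59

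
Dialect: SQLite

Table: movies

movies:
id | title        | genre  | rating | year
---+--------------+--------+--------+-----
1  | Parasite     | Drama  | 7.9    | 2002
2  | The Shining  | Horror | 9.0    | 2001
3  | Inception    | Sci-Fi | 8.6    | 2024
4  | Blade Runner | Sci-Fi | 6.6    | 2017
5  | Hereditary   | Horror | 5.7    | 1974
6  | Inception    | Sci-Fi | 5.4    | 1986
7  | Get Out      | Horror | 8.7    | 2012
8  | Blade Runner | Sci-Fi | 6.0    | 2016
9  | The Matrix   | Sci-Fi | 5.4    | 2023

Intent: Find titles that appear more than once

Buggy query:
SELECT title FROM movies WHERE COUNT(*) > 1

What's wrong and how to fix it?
Bug: COUNT(*) is an aggregate and cannot be used in WHERE

Fix: GROUP BY title, then filter groups with HAVING COUNT(*) > 1

Corrected query:
SELECT title FROM movies GROUP BY title HAVING COUNT(*) > 1

Result:
title       
------------
Blade Runner
Inception   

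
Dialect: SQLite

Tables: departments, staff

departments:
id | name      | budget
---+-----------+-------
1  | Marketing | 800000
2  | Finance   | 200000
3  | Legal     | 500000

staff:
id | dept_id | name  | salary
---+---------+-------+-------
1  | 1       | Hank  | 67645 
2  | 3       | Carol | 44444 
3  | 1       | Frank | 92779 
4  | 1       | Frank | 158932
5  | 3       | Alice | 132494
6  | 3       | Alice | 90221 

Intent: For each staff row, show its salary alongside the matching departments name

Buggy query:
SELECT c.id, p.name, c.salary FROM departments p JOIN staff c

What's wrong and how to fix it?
Bug: Missing join condition: each staff row is matched to all departments rows instead of just its own

Fix: Add ON c.dept_id = p.id to the JOIN

Corrected query:
SELECT c.id, p.name, c.salary FROM departments p JOIN staff c ON c.dept_id = p.id

Result:
id | name      | salary
---+-----------+-------
1  | Marketing | 67645 
2  | Legal     | 44444 
3  | Marketing | 92779 
4  | Marketing | 158932
5  | Legal     | 132494
6  | Legal     | 90221 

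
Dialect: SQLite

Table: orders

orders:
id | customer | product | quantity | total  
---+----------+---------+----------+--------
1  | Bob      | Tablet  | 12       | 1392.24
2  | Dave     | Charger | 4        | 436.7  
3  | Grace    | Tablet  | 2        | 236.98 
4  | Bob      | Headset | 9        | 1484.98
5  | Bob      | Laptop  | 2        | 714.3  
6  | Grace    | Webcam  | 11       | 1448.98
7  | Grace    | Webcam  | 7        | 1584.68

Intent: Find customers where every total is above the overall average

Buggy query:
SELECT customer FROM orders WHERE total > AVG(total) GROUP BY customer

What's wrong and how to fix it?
Bug: WHERE evaluates per row before aggregation, so AVG() is unavailable

Fix: Use a subquery for AVG and a HAVING MIN(...) filter so the condition holds for every row in the group

Corrected query:
SELECT customer FROM orders GROUP BY customer HAVING MIN(total) > (SELECT AVG(total) FROM orders)

Result:
(no rows)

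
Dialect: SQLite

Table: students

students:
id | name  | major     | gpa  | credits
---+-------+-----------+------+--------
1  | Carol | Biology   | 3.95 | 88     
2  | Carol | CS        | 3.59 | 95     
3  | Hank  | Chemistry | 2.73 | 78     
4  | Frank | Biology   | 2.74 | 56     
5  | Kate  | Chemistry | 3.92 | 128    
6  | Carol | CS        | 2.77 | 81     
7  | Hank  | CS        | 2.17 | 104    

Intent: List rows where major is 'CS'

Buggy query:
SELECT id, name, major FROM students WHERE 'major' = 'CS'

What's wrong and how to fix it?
Bug: Single quotes denote string literals in SQL; the column name is being compared as a constant string

Fix: Remove the quotes around the column name (or use double quotes for an identifier)

Corrected query:
SELECT id, name, major FROM students WHERE major = 'CS'

Result:
id | name  | major
---+-------+------
2  | Carol | CS   
6  | Carol | CS   
7  | Hank  | CS   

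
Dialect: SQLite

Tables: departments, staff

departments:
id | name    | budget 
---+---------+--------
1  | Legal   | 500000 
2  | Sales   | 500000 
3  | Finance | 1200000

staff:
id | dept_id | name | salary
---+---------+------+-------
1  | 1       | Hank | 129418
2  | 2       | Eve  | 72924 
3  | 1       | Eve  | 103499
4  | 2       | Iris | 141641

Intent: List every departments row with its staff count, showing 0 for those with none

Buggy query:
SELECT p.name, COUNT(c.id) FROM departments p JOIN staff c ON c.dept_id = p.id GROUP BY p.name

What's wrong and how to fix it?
Bug: An inner join excludes parents with zero children

Fix: Use LEFT JOIN so parents without children still appear (COUNT(c.id) gives 0)

Corrected query:
SELECT p.name, COUNT(c.id) FROM departments p LEFT JOIN staff c ON c.dept_id = p.id GROUP BY p.name

Result:
name    | COUNT(c.id)
--------+------------
Finance | 0          
Legal   | 2          
Sales   | 2          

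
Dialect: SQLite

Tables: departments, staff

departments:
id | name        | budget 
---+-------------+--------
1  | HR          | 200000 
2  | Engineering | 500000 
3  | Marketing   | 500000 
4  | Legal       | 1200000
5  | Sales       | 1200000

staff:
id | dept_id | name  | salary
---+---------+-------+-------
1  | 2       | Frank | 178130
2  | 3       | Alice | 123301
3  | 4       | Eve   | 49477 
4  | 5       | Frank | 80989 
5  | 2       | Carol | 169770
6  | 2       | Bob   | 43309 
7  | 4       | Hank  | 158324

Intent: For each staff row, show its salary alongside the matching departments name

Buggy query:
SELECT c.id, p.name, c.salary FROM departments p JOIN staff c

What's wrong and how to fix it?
Bug: Missing join condition: each staff row is matched to all departments rows instead of just its own

Fix: Add ON c.dept_id = p.id to the JOIN

Corrected query:
SELECT c.id, p.name, c.salary FROM departments p JOIN staff c ON c.dept_id = p.id

Result:
id | name        | salary
---+-------------+-------
1  | Engineering | 178130
2  | Marketing   | 123301
3  | Legal       | 49477 
4  | Sales       | 80989 
5  | Engineering | 169770
6  | Engineering | 43309 
7  | Legal       | 158324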